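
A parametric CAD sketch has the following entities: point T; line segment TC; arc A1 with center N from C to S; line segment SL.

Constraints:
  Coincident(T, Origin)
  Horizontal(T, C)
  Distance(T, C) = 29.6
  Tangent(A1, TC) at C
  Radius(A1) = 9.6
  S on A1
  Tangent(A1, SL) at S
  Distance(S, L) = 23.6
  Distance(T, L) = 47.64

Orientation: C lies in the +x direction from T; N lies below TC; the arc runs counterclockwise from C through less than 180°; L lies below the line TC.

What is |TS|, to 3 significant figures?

25.5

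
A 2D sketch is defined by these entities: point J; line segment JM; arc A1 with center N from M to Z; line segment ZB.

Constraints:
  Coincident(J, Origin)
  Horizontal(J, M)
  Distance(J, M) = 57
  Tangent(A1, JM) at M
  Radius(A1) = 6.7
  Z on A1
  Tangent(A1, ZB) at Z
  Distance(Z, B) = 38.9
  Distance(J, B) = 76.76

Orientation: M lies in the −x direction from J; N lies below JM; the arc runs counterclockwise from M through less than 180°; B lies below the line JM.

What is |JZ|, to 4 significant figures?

64.08

Checks: |NZ| = 6.700 ✓; ∠(NZ, ZB) = 90.00° ✓; |ZB| = 38.90 ✓; |JB| = 76.76 ✓.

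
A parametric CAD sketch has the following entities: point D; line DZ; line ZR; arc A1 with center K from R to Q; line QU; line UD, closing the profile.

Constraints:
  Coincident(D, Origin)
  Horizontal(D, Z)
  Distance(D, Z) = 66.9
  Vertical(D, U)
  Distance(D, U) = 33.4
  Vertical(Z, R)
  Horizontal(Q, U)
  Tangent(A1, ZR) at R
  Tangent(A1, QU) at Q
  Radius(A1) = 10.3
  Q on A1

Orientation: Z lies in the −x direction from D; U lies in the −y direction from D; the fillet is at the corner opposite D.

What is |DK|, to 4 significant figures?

61.13

D is at the origin; D and Z share the same y with |DZ| = 66.9 and Z on the −x side, so Z = (-66.90, 0.000). D and U share the same x with |DU| = 33.4 and U on the −y side, so U = (0.000, -33.40). The virtual corner opposite D is at (-66.90, -33.40). Tangency of A1 to ZR means the radius KR is perpendicular to ZR and tangency of A1 to QU means the radius KQ is perpendicular to QU, with radius 10.3, so the center K sits 10.3 in from both sides at K = (-56.60, -23.10). Then |DK| = |K − D| = 61.13.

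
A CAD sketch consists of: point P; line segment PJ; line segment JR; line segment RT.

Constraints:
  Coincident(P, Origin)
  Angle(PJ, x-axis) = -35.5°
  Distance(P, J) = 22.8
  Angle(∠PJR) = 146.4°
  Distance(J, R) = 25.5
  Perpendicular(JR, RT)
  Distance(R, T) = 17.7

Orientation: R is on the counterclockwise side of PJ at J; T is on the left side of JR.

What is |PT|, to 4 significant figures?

44.78

P is at the origin; PJ runs at -35.5° with length 22.8, so J = 22.8·(cos -35.5°, sin -35.5°) = (18.56, -13.24). ∠PJR = 146.4°, so JR runs at -35.5° + (180° − 146.4°) = -1.900° from the x-axis; with |JR| = 25.5, R = J + 25.5·(cos -1.900°, sin -1.900°) = (44.05, -14.09). JR is perpendicular to RT; with |RT| = 17.7 on the left of JR, T = R + 17.7·(0.03316, 0.9995) = (44.63, 3.605). Then |PT| = |T − P| = 44.78.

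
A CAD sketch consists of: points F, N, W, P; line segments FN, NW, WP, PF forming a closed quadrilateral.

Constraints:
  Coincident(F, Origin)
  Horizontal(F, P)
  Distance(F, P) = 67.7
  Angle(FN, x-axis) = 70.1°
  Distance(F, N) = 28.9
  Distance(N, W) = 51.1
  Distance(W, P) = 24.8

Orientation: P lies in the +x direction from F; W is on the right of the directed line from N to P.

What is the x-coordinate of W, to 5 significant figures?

44.974

F is at the origin; FP is horizontal with |FP| = 67.7 and P in +x, so P = (67.7, 0). FN runs at 70.1° with |FN| = 28.9, so N = (9.8370, 27.174). W is determined by |NW| = 51.1 and |WP| = 24.8 together: it lies at the intersection of circle(N, 51.1) and circle(P, 24.8). With |NP| = 63.926, the foot of the radical line on NP is 47.576 from N and the perpendicular offset is √(51.1² − 47.576²) = 18.647. Taking the right-of-NP solution: W = (44.974, -9.9282).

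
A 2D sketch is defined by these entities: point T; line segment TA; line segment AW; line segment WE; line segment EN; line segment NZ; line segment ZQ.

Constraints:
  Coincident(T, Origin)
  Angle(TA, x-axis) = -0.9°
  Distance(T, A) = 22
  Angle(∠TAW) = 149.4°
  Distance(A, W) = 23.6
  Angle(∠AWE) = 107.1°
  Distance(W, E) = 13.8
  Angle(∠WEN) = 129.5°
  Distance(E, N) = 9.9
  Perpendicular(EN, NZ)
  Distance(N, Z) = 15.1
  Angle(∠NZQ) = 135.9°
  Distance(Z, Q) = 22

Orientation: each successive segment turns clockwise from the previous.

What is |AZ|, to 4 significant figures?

16.28

∠WEN = 129.5° gives EN at -154.9° from the x-axis; with |EN| = 9.9, N = (29.72, -30.24). The perpendicularity gives NZ at right angles to EN, so NZ runs at 115.1°; with |NZ| = 15.1, Z = (23.32, -16.57). Then |AZ| = |Z − A| = 16.28.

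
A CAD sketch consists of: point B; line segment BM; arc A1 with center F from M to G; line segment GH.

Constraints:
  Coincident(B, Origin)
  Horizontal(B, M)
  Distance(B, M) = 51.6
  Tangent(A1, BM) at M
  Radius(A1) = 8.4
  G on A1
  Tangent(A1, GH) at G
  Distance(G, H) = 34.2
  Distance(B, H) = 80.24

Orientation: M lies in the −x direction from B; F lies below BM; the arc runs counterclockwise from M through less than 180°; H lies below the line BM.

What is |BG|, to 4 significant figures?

59.81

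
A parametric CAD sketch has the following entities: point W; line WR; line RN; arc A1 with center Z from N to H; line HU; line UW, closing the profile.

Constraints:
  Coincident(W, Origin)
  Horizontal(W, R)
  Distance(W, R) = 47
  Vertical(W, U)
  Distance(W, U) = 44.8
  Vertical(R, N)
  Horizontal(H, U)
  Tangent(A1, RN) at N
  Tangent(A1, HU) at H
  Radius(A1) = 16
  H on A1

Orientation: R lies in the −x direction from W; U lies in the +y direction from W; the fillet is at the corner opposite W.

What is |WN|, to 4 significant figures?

55.12

W is at the origin; WR is horizontal with |WR| = 47.0 and R on the −x side, so R = (-47.00, 0.000). W and U share the same x with |WU| = 44.8 and U on the +y side, so U = (0.000, 44.80). The virtual corner opposite W is at (-47.00, 44.80). A1 meets RN tangentially, so ZN is at right angles to RN and tangency of A1 to HU means the radius ZH is perpendicular to HU, with radius 16.0, so the center Z sits 16.0 in from both sides at Z = (-31.00, 28.80). That places the tangent points at N = (-47.00, 28.80) on RN and H = (-31.00, 44.80) on HU. Then |WN| = |N − W| = 55.12.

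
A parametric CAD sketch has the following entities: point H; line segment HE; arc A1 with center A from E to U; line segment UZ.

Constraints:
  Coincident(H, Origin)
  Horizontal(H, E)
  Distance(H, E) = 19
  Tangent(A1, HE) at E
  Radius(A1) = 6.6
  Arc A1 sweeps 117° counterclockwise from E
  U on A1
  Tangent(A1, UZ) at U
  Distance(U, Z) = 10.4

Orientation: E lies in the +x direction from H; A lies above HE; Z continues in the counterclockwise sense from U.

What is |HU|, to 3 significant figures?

26.7

The tangent condition forces AE to be normal to HE, so A = E + (0, 6.6) = (19.0, 6.60). On A1, E sits at bearing -90° from A; a 117° counterclockwise sweep puts U at bearing 27°, so U = A + 6.6·(cos 27°, sin 27°) = (24.9, 9.60). Then |HU| = |U − H| = 26.7.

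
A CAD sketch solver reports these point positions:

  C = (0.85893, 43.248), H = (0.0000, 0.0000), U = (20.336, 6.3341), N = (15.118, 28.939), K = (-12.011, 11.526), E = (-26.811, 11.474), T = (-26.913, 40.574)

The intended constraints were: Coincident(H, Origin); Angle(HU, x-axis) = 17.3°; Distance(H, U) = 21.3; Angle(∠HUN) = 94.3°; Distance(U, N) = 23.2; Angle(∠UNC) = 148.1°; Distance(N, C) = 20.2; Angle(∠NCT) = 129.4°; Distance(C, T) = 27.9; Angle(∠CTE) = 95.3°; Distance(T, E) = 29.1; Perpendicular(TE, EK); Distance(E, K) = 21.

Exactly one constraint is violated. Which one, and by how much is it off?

Distance(E, K) = 21 — off by 6.20.

H = (0.00, 0.00) ✓; HU at 17.30° ✓; |HU| = 21.30 ✓; ∠HUN = 94.30° ✓; |UN| = 23.20 ✓; ∠UNC = 148.1° ✓; |NC| = 20.20 ✓; ∠NCT = 129.4° ✓; |CT| = 27.90 ✓; ∠CTE = 95.30° ✓; |TE| = 29.10 ✓; ∠(TE, EK) = 90.00° ✓; |EK| = 14.80 ✗.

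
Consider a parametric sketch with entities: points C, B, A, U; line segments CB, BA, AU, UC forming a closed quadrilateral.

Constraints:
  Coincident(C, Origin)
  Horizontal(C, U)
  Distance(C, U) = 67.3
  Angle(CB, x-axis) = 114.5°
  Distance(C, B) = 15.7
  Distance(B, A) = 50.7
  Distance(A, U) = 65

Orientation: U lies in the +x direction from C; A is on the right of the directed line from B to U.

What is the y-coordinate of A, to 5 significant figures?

-33.149

Checks: CB at 114.5° ✓; |BA| = 50.70 ✓; |AU| = 65.00 ✓.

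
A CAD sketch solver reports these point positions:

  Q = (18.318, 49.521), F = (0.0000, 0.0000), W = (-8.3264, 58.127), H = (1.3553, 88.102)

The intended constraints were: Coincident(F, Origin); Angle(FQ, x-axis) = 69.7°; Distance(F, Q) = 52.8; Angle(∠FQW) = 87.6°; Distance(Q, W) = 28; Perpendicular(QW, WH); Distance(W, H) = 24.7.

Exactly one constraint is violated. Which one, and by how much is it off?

Distance(W, H) = 24.7 — off by 6.80.

F = (0.00, 0.00) ✓; FQ at 69.70° ✓; |FQ| = 52.80 ✓; ∠FQW = 87.60° ✓; |QW| = 28.00 ✓; ∠(QW, WH) = 90.00° ✓; |WH| = 31.50 ✗.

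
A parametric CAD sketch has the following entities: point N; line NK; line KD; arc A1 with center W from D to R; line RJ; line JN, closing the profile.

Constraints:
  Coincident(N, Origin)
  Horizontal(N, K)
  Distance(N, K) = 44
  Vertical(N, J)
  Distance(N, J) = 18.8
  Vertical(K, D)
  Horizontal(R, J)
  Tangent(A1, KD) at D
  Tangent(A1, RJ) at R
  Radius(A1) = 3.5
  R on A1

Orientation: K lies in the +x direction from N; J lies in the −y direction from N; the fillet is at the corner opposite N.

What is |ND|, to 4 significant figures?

46.58

N is at the origin; N and K share the same y with |NK| = 44.0 and K on the +x side, so K = (44.00, 0.000). NJ is vertical with |NJ| = 18.8 and J on the −y side, so J = (0.000, -18.80). The virtual corner opposite N is at (44.00, -18.80). A1 meets KD tangentially, so WD is at right angles to KD and A1 meets RJ tangentially, so WR is at right angles to RJ, with radius 3.5, so the center W sits 3.5 in from both sides at W = (40.50, -15.30). That places the tangent points at D = (44.00, -15.30) on KD and R = (40.50, -18.80) on RJ. Then |ND| = |D − N| = 46.58.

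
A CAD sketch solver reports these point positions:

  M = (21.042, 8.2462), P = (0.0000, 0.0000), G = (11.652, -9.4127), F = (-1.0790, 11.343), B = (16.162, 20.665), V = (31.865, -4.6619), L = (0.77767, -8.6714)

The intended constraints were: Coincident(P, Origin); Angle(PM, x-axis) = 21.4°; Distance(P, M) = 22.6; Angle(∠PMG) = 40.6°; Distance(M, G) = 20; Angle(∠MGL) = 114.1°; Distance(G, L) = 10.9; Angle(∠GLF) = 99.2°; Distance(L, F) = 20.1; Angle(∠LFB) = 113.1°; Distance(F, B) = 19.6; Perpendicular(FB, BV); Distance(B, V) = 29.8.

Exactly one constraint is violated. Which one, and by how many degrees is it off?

Perpendicular(FB, BV) — off by 3.40°.

P = (0.00, 0.00) ✓; PM at 21.40° ✓; |PM| = 22.60 ✓; ∠PMG = 40.60° ✓; |MG| = 20.00 ✓; ∠MGL = 114.1° ✓; |GL| = 10.90 ✓; ∠GLF = 99.20° ✓; |LF| = 20.10 ✓; ∠LFB = 113.1° ✓; |FB| = 19.60 ✓; ∠(FB, BV) = 86.60° ✗; |BV| = 29.80 ✓.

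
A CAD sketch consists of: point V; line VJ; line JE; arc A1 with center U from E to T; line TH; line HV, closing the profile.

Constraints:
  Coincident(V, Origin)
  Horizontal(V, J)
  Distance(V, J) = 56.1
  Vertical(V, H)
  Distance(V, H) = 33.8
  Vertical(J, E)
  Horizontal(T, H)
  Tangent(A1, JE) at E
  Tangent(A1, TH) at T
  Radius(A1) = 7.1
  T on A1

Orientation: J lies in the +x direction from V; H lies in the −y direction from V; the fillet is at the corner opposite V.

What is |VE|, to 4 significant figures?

62.13

V is at the origin; V and J share the same y with |VJ| = 56.1 and J on the +x side, so J = (56.10, 0.000). V and H share the same x with |VH| = 33.8 and H on the −y side, so H = (0.000, -33.80). The virtual corner opposite V is at (56.10, -33.80). The tangent condition forces UE to be normal to JE and A1 meets TH tangentially, so UT is at right angles to TH, with radius 7.1, so the center U sits 7.1 in from both sides at U = (49.00, -26.70). That places the tangent points at E = (56.10, -26.70) on JE and T = (49.00, -33.80) on TH. Then |VE| = |E − V| = 62.13.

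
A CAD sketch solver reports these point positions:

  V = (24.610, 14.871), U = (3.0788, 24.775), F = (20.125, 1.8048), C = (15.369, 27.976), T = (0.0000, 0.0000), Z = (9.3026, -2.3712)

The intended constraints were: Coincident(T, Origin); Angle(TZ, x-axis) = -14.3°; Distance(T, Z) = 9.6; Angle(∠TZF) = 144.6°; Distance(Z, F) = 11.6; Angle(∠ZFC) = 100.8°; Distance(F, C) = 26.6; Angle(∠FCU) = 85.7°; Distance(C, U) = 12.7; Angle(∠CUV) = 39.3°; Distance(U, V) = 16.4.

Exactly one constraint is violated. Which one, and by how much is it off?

Distance(U, V) = 16.4 — off by 7.30.

T = (0.00, 0.00) ✓; TZ at -14.30° ✓; |TZ| = 9.600 ✓; ∠TZF = 144.6° ✓; |ZF| = 11.60 ✓; ∠ZFC = 100.8° ✓; |FC| = 26.60 ✓; ∠FCU = 85.70° ✓; |CU| = 12.70 ✓; ∠CUV = 39.30° ✓; |UV| = 23.70 ✗.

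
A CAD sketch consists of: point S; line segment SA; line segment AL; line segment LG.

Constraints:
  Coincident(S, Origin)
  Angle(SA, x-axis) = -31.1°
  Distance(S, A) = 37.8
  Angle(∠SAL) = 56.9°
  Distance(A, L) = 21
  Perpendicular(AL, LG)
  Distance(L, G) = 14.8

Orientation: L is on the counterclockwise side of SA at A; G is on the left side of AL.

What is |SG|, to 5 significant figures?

16.870

S is at the origin; SA runs at -31.1° with length 37.8, so A = 37.8·(cos -31.1°, sin -31.1°) = (32.367, -19.525). ∠SAL = 56.9°, so AL runs at -31.1° + (180° − 56.9°) = 92.000° from the x-axis; with |AL| = 21.0, L = A + 21.0·(cos 92.000°, sin 92.000°) = (31.634, 1.4622). AL is perpendicular to LG; with |LG| = 14.8 on the left of AL, G = L + 14.8·(-0.99939, -0.034899) = (16.843, 0.94573). Then |SG| = |G − S| = 16.870.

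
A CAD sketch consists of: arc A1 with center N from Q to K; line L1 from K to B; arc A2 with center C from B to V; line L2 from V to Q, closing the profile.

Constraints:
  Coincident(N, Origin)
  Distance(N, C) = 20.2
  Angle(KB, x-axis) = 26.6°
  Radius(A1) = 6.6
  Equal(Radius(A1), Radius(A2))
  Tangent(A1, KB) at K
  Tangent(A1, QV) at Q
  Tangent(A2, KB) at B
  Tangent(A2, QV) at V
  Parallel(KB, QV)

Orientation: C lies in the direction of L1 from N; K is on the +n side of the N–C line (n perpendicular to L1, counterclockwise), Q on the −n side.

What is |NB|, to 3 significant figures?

21.3

Tangency of A1 to both parallel lines with radius 6.6 puts K and Q at N ± 6.6·n: K = (-2.96, 5.90), Q = (2.96, -5.90). Equal radii place B and V the same way about C: B = C + 6.6·n = (15.1, 14.9), V = C − 6.6·n = (21.0, 3.14). Then |NB| = |B − N| = 21.3.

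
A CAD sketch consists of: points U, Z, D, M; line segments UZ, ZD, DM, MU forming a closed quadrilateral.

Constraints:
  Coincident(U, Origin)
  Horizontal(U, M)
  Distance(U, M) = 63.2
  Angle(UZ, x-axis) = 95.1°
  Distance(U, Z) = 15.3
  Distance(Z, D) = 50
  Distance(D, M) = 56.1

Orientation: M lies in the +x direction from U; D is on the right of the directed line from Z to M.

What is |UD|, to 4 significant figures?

35.55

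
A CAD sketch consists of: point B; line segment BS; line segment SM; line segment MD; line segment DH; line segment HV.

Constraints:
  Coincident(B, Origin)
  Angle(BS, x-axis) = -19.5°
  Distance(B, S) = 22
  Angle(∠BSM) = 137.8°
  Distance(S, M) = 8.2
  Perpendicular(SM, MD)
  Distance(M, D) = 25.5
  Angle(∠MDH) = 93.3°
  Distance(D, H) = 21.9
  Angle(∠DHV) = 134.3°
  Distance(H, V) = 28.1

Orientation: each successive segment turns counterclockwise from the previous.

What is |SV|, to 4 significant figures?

35.29

B is at the origin; BS runs at -19.5° with length 22.0, so S = (20.74, -7.344). ∠BSM = 137.8° gives SM at 22.70° from the x-axis; with |SM| = 8.2, M = (28.30, -4.179). SM is perpendicular to MD, so MD runs at 112.7°; with |MD| = 25.5, D = (18.46, 19.35). ∠MDH = 93.3° gives DH at -160.6° from the x-axis; with |DH| = 21.9, H = (-2.194, 12.07). ∠DHV = 134.3° gives HV at -114.9° from the x-axis; with |HV| = 28.1, V = (-14.03, -13.42). Then |SV| = |V − S| = 35.29.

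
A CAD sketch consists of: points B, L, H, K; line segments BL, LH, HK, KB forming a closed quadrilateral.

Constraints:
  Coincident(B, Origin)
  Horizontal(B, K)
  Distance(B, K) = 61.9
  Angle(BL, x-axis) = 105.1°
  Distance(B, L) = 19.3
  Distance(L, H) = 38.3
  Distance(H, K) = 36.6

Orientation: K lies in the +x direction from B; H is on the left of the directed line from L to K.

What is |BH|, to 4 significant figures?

40.03

Checks: B.y = 0.00, K.y = 0.00 ✓; |LH| = 38.30 ✓; |HK| = 36.60 ✓.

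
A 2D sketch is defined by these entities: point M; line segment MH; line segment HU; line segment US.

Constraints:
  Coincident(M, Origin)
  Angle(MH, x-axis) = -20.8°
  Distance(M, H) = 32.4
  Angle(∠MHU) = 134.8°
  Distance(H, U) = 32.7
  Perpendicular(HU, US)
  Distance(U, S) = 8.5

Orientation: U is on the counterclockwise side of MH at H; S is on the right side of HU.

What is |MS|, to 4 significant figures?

63.84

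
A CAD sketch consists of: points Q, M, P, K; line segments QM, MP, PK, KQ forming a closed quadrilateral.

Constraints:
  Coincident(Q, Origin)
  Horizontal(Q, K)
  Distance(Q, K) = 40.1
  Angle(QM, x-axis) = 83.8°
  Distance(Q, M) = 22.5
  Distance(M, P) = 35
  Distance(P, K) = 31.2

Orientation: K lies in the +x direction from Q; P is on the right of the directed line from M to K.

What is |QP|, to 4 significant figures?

16.02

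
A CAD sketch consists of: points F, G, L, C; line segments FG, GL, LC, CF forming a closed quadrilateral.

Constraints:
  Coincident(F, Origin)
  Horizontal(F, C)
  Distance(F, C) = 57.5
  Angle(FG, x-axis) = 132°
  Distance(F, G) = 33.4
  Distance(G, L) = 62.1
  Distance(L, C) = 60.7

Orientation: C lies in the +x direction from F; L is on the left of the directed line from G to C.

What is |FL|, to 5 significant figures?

63.617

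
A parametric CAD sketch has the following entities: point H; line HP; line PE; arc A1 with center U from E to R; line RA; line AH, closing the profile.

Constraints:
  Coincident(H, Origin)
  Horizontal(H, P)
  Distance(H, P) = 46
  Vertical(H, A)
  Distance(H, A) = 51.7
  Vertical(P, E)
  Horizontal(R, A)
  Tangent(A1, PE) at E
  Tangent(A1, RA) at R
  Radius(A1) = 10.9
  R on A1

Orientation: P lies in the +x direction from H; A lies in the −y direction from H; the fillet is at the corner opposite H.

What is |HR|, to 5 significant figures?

62.489

The virtual corner opposite H is at (46.000, -51.700). A1 meets PE tangentially, so UE is at right angles to PE and tangency of A1 to RA means the radius UR is perpendicular to RA, with radius 10.9, so the center U sits 10.9 in from both sides at U = (35.100, -40.800). That places the tangent points at E = (46.000, -40.800) on PE and R = (35.100, -51.700) on RA. Then |HR| = |R − H| = 62.489.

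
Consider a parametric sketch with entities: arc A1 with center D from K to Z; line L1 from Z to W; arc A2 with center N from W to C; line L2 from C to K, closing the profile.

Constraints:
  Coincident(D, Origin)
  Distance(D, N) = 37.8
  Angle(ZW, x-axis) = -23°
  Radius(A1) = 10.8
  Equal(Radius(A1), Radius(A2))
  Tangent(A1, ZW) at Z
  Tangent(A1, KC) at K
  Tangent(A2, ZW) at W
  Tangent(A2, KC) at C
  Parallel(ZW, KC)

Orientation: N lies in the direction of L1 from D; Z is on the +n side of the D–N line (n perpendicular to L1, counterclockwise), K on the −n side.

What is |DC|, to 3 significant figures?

39.3

The slot axis is L1's direction at -23.0°, so u = (cos -23.0°, sin -23.0°) = (0.921, -0.391) and n = (−sin -23.0°, cos -23.0°) = (0.391, 0.921). D is at the origin and N lies 37.8 along u from D, so N = 37.8·u = (34.8, -14.8). Tangency of A1 to both parallel lines with radius 10.8 puts Z and K at D ± 10.8·n: Z = (4.22, 9.94), K = (-4.22, -9.94). Equal radii place W and C the same way about N: W = N + 10.8·n = (39.0, -4.83), C = N − 10.8·n = (30.6, -24.7). Then |DC| = |C − D| = 39.3.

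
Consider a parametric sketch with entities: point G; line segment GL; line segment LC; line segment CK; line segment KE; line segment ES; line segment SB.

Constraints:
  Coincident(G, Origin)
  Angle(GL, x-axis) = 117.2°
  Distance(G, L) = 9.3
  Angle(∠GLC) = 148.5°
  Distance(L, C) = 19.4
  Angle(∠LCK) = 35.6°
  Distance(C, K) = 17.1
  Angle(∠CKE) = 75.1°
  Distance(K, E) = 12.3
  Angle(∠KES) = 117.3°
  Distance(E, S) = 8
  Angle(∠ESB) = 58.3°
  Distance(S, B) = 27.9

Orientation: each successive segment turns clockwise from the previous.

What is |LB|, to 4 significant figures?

24.02

∠KES = 117.3° gives ES at 133.7° from the x-axis; with |ES| = 8.0, S = (-11.24, 15.32). ∠ESB = 58.3° gives SB at 12.00° from the x-axis; with |SB| = 27.9, B = (16.05, 21.12). Then |LB| = |B − L| = 24.02.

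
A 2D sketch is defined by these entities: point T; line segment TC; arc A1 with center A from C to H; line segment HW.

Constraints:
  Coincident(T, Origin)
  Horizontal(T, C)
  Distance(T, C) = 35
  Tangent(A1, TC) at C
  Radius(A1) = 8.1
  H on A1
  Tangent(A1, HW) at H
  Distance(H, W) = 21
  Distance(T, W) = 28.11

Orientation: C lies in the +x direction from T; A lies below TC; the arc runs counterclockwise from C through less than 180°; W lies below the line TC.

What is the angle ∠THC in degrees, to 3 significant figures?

142°

T is at the origin; TC is horizontal with |TC| = 35.0 and C on the +x side, so C = (35.0, 0.00). A1 meets TC tangentially, so AC is at right angles to TC, so A = C + (0, -8.1) = (35.0, -8.10). Since AH ⟂ HW (tangency), |AW| = √(8.1² + 21.0²) = 22.5 regardless of where H sits on A1. So W lies on both circle(T, 28.11) and circle(A, 22.5); the below-TC intersection is W = (17.4, -22.1). H is the foot of the tangent from W: H = (28.0, -3.99).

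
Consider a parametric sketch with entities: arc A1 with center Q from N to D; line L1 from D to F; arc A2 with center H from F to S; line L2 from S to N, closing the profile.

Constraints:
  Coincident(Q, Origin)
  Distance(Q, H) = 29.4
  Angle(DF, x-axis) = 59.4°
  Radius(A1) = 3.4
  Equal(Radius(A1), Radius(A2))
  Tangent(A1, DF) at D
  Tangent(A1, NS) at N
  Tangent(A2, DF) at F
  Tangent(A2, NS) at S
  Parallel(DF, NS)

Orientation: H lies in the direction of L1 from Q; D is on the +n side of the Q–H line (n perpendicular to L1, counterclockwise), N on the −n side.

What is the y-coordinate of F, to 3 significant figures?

27.0

The slot axis is L1's direction at 59.4°, so u = (cos 59.4°, sin 59.4°) = (0.509, 0.861) and n = (−sin 59.4°, cos 59.4°) = (-0.861, 0.509). Q is at the origin and H lies 29.4 along u from Q, so H = 29.4·u = (15.0, 25.3). Tangency of A1 to both parallel lines with radius 3.4 puts D and N at Q ± 3.4·n: D = (-2.93, 1.73), N = (2.93, -1.73). Equal radii place F and S the same way about H: F = H + 3.4·n = (12.0, 27.0), S = H − 3.4·n = (17.9, 23.6). So F.y = 27.0.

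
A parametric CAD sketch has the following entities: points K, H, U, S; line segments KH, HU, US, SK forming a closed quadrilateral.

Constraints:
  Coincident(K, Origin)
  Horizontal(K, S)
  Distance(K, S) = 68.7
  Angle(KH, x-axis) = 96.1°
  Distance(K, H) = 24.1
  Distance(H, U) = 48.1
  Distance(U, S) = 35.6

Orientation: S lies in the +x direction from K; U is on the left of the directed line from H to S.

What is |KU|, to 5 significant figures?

52.839

Checks: |HU| = 48.10 ✓; |US| = 35.60 ✓.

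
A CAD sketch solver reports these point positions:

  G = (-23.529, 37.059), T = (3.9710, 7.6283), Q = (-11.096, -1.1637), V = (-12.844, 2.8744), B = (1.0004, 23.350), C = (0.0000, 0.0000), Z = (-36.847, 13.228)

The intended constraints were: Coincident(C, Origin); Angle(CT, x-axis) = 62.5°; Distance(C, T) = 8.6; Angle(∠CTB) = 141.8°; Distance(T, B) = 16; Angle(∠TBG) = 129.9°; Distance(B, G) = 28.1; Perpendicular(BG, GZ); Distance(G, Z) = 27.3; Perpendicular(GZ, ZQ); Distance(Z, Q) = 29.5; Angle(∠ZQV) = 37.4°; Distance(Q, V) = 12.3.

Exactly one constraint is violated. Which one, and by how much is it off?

Distance(Q, V) = 12.3 — off by 7.90.

C = (0.00, 0.00) ✓; CT at 62.50° ✓; |CT| = 8.600 ✓; ∠CTB = 141.8° ✓; |TB| = 16.00 ✓; ∠TBG = 129.9° ✓; |BG| = 28.10 ✓; ∠(BG, GZ) = 90.00° ✓; |GZ| = 27.30 ✓; ∠(GZ, ZQ) = 90.00° ✓; |ZQ| = 29.50 ✓; ∠ZQV = 37.39° ✓; |QV| = 4.400 ✗.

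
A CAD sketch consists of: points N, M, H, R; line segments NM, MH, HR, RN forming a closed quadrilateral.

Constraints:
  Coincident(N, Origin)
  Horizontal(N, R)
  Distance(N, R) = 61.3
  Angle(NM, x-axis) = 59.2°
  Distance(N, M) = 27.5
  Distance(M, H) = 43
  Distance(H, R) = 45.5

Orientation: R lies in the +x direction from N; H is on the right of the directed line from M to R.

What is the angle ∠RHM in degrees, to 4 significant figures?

73.19°

Checks: N.y = 0.00, R.y = 0.00 ✓; |MH| = 43.00 ✓; |HR| = 45.50 ✓.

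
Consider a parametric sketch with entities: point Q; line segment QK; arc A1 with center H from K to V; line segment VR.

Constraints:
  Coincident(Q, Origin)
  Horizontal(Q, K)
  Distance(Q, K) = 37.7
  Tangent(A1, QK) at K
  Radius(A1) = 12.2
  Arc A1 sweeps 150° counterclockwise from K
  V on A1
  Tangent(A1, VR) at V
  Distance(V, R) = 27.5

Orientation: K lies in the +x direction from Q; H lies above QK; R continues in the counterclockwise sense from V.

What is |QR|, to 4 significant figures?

41.63

Q is at the origin; Q and K share the same y with |QK| = 37.7 and K on the +x side, so K = (37.70, 0.000). Since A1 is tangent to QK there, HK ⟂ QK, so H = K + (0, 12.2) = (37.70, 12.20). On A1, K sits at bearing -90° from H; a 150° counterclockwise sweep puts V at bearing 60°, so V = H + 12.2·(cos 60°, sin 60°) = (43.80, 22.77). Since A1 is tangent to VR there, HV ⟂ VR, so VR runs along (−sin 60°, cos 60°); with |VR| = 27.5, R = (19.98, 36.52). Then |QR| = |R − Q| = 41.63.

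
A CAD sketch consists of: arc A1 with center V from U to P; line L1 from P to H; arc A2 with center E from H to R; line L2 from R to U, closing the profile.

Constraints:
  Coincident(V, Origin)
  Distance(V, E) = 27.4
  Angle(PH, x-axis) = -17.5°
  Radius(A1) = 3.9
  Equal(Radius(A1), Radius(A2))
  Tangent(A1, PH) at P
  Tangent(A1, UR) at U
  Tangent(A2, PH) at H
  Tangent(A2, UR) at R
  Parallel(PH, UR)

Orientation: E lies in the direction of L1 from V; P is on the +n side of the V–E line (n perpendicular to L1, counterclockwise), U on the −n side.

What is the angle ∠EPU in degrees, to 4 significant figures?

81.90°

The slot axis is L1's direction at -17.5°, so u = (cos -17.5°, sin -17.5°) = (0.9537, -0.3007) and n = (−sin -17.5°, cos -17.5°) = (0.3007, 0.9537). V is at the origin and E lies 27.4 along u from V, so E = 27.4·u = (26.13, -8.239). Tangency of A1 to both parallel lines with radius 3.9 puts P and U at V ± 3.9·n: P = (1.173, 3.719), U = (-1.173, -3.719). Then cos ∠EPU = PE·PU / (|PE||PU|), giving 81.90°.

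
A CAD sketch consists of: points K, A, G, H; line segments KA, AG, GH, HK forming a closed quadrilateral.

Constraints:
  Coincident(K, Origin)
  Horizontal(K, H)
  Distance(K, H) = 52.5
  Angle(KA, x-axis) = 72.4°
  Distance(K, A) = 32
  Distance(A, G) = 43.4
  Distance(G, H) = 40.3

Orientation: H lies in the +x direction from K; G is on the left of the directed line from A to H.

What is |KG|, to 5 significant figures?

65.751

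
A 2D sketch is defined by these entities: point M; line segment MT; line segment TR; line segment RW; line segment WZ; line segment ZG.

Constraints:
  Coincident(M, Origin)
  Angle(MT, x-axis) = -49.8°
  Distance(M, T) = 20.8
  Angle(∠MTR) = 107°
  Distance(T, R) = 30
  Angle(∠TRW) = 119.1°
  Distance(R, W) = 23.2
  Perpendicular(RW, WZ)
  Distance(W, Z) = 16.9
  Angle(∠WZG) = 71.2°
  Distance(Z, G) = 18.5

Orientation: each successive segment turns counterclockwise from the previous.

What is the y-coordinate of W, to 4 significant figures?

19.01

M is at the origin; MT runs at -49.8° with length 20.8, so T = (13.43, -15.89). ∠MTR = 107.0° gives TR at 23.20° from the x-axis; with |TR| = 30.0, R = (41.00, -4.069). ∠TRW = 119.1° gives RW at 84.10° from the x-axis; with |RW| = 23.2, W = (43.38, 19.01). So W.y = 19.01.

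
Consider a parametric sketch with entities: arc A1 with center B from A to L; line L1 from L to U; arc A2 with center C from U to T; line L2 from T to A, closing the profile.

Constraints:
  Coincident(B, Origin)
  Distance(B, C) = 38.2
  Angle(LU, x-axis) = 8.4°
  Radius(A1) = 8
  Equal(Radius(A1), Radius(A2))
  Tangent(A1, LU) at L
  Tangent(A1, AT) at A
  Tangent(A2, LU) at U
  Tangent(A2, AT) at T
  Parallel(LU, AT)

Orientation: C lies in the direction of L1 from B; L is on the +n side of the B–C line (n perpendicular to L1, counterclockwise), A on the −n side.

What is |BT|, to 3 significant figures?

39.0

Tangency of A1 to both parallel lines with radius 8.0 puts L and A at B ± 8.0·n: L = (-1.17, 7.91), A = (1.17, -7.91). Equal radii place U and T the same way about C: U = C + 8.0·n = (36.6, 13.5), T = C − 8.0·n = (39.0, -2.33). Then |BT| = |T − B| = 39.0.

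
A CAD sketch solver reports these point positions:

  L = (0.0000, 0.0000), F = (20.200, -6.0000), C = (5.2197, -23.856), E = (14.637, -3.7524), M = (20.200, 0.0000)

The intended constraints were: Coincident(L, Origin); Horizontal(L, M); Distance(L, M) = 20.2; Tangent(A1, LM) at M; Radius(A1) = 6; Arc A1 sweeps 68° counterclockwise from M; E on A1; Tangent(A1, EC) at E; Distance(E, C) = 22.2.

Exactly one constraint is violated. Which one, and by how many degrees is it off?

Tangent(A1, EC) at E — off by 3.10°.

L = (0.00, 0.00) ✓; L.y = 0.00, M.y = 0.00 ✓; |LM| = 20.20 ✓; ∠(FM, ML) = 90.00° ✓; |FM| = 6.000 ✓; bearing(F→E) − bearing(F→M) = 68.00° ✓; |FE| = 6.000 ✓; ∠(FE, EC) = 93.10° ✗; |EC| = 22.20 ✓.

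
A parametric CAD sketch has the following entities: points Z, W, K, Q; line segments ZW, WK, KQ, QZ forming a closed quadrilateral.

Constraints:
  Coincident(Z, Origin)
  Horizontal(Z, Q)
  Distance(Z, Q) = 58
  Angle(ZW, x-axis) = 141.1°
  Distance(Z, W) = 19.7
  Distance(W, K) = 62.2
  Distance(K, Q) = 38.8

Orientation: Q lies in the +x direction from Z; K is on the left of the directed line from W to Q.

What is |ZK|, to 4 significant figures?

55.31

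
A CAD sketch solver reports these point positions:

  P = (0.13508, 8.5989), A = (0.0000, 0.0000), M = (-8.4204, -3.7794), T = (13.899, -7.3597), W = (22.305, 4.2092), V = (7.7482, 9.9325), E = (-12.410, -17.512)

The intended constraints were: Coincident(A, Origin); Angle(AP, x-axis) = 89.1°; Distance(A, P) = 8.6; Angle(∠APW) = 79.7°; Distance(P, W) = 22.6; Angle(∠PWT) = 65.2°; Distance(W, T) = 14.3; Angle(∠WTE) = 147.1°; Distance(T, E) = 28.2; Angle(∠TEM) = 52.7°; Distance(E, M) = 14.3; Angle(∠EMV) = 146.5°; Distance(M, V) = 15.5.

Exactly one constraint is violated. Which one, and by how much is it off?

Distance(M, V) = 15.5 — off by 5.70.

A = (0.00, 0.00) ✓; AP at 89.10° ✓; |AP| = 8.600 ✓; ∠APW = 79.70° ✓; |PW| = 22.60 ✓; ∠PWT = 65.20° ✓; |WT| = 14.30 ✓; ∠WTE = 147.1° ✓; |TE| = 28.20 ✓; ∠TEM = 52.70° ✓; |EM| = 14.30 ✓; ∠EMV = 146.5° ✓; |MV| = 21.20 ✗.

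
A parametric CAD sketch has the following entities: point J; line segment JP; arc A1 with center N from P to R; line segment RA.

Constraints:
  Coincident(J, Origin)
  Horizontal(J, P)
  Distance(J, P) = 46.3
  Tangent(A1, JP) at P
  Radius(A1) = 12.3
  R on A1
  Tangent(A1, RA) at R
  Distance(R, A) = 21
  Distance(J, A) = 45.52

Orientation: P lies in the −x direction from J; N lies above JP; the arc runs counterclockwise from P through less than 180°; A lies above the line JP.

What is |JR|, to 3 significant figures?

35.9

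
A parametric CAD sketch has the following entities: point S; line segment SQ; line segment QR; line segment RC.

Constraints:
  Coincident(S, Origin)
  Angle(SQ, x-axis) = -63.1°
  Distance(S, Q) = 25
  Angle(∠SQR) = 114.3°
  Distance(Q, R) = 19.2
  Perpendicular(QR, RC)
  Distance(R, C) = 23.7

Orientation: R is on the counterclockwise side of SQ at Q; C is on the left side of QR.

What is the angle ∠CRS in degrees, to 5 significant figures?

52.307°

S is at the origin; SQ runs at -63.1° with length 25.0, so Q = 25.0·(cos -63.1°, sin -63.1°) = (11.311, -22.295). ∠SQR = 114.3°, so QR runs at -63.1° + (180° − 114.3°) = 2.6000° from the x-axis; with |QR| = 19.2, R = Q + 19.2·(cos 2.6000°, sin 2.6000°) = (30.491, -21.424). QR is perpendicular to RC; with |RC| = 23.7 on the left of QR, C = R + 23.7·(-0.045363, 0.99897) = (29.416, 2.2516). Then cos ∠CRS = RC·RS / (|RC||RS|), giving 52.307°.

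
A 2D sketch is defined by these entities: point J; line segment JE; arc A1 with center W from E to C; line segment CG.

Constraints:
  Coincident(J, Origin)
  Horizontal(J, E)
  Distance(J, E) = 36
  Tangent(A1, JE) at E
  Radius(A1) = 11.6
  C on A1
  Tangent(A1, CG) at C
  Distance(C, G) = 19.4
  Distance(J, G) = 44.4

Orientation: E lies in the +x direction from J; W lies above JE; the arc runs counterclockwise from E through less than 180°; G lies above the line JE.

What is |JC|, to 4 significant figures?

48.23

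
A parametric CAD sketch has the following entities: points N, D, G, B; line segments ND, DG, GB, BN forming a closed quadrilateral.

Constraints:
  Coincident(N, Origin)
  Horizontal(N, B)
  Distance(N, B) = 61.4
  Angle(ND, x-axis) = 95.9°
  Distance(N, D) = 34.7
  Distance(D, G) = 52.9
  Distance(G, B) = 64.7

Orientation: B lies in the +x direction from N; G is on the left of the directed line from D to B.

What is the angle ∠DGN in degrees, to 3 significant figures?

25.0°

N is at the origin; NB is horizontal with |NB| = 61.4 and B in +x, so B = (61.4, 0). ND runs at 95.9° with |ND| = 34.7, so D = (-3.57, 34.5). G is determined by |DG| = 52.9 and |GB| = 64.7 together: it lies at the intersection of circle(D, 52.9) and circle(B, 64.7). With |DB| = 73.6, the foot of the radical line on DB is 27.4 from D and the perpendicular offset is √(52.9² − 27.4²) = 45.3. Taking the left-of-DB solution: G = (41.8, 61.7).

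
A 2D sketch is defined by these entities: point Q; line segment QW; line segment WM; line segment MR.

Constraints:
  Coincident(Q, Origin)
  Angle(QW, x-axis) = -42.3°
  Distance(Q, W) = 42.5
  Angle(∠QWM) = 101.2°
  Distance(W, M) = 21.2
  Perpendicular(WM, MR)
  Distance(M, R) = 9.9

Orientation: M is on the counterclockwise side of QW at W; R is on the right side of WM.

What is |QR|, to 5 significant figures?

59.407

Q is at the origin; QW runs at -42.3° with length 42.5, so W = 42.5·(cos -42.3°, sin -42.3°) = (31.434, -28.603). ∠QWM = 101.2°, so WM runs at -42.3° + (180° − 101.2°) = 36.500° from the x-axis; with |WM| = 21.2, M = W + 21.2·(cos 36.500°, sin 36.500°) = (48.476, -15.993). WM is perpendicular to MR; with |MR| = 9.9 on the right of WM, R = M + 9.9·(0.59482, -0.80386) = (54.365, -23.951). Then |QR| = |R − Q| = 59.407.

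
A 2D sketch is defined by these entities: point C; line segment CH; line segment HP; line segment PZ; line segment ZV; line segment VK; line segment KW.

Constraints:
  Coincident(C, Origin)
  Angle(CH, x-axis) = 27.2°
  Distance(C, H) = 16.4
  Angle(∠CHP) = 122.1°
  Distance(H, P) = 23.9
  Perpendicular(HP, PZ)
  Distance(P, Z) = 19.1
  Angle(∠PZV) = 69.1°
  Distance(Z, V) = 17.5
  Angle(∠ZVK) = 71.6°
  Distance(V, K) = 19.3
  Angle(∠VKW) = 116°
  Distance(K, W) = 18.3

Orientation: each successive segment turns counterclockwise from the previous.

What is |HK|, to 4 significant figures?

19.88

∠PZV = 69.1° gives ZV at -74.00° from the x-axis; with |ZV| = 17.5, V = (2.421, 16.12). ∠ZVK = 71.6° gives VK at 34.40° from the x-axis; with |VK| = 19.3, K = (18.35, 27.02). Then |HK| = |K − H| = 19.88.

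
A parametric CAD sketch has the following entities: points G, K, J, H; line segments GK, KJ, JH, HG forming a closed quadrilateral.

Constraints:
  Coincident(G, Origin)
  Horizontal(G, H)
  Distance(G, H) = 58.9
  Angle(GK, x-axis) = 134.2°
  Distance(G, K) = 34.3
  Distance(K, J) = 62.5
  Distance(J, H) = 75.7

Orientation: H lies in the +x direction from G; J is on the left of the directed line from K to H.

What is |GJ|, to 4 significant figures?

70.12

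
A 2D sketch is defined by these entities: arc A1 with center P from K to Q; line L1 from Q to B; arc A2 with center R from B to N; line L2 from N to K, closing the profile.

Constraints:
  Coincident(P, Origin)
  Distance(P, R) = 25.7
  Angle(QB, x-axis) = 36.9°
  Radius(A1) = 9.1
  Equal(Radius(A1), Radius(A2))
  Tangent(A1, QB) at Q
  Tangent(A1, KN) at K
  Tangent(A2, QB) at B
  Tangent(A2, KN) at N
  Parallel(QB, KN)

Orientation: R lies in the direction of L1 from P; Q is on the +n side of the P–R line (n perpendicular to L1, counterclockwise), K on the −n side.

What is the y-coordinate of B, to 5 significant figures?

22.708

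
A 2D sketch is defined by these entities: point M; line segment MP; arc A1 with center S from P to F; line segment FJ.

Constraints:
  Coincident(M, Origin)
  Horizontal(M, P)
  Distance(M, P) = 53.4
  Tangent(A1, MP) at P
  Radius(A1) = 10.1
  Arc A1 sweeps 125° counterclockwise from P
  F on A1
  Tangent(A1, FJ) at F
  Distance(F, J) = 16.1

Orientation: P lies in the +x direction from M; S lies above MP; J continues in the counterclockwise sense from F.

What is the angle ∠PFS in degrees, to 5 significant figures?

27.500°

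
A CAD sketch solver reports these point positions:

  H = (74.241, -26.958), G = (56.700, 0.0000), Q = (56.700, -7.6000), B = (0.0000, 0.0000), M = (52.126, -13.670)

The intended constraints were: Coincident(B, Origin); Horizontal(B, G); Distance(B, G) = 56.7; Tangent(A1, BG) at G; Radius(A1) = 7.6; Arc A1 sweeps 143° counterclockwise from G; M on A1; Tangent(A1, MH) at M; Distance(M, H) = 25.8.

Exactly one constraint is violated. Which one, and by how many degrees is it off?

Tangent(A1, MH) at M — off by 6.00°.

B = (0.00, 0.00) ✓; B.y = 0.00, G.y = 0.00 ✓; |BG| = 56.70 ✓; ∠(QG, GB) = 90.00° ✓; |QG| = 7.600 ✓; bearing(Q→M) − bearing(Q→G) = 143.0° ✓; |QM| = 7.600 ✓; ∠(QM, MH) = 84.00° ✗; |MH| = 25.80 ✓.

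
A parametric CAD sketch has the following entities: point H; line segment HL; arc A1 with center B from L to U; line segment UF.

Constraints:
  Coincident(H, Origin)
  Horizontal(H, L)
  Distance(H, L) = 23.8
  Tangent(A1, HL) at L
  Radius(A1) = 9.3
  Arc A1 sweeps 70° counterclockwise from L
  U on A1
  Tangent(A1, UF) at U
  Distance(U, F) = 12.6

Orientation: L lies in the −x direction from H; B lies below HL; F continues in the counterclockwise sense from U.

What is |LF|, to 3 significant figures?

22.2

H is at the origin; H and L share the same y with |HL| = 23.8 and L on the −x side, so L = (-23.8, 0.00). Since A1 is tangent to HL there, BL ⟂ HL, so B = L + (0, -9.3) = (-23.8, -9.30). On A1, L sits at bearing 90° from B; a 70° counterclockwise sweep puts U at bearing 160°, so U = B + 9.3·(cos 160°, sin 160°) = (-32.5, -6.12). Since A1 is tangent to UF there, BU ⟂ UF, so UF runs along (−sin 160°, cos 160°); with |UF| = 12.6, F = (-36.8, -18.0). Then |LF| = |F − L| = 22.2.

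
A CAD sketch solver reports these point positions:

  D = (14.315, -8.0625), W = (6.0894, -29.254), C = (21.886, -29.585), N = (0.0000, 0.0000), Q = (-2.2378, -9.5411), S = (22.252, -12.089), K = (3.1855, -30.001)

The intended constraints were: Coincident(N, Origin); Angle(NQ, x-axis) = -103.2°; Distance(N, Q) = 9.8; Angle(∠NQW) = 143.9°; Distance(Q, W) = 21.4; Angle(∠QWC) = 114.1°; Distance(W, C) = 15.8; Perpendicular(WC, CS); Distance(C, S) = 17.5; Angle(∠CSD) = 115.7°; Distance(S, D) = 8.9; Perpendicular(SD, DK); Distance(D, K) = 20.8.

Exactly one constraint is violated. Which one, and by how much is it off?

Distance(D, K) = 20.8 — off by 3.80.

N = (0.00, 0.00) ✓; NQ at -103.2° ✓; |NQ| = 9.800 ✓; ∠NQW = 143.9° ✓; |QW| = 21.40 ✓; ∠QWC = 114.1° ✓; |WC| = 15.80 ✓; ∠(WC, CS) = 90.00° ✓; |CS| = 17.50 ✓; ∠CSD = 115.7° ✓; |SD| = 8.900 ✓; ∠(SD, DK) = 90.00° ✓; |DK| = 24.60 ✗.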